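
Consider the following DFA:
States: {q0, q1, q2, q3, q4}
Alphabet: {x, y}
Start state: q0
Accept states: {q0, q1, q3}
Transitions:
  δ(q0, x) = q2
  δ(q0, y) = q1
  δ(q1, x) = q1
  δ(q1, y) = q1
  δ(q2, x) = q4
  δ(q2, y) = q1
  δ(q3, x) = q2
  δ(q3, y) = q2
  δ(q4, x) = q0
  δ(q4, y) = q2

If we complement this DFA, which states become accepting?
Complement accept states = All states \ Original accept states
= {q0, q1, q2, q3, q4} \ {q0, q1, q3}
{q2, q4}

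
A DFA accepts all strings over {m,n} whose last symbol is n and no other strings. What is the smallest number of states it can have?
By Myhill–Nerode, count the distinguishable equivalence classes: 2^1 = 2 classes — the DFA must remember the last 1 symbol read; every pair of distinct length-1 suffixes is distinguishable by some continuation.
2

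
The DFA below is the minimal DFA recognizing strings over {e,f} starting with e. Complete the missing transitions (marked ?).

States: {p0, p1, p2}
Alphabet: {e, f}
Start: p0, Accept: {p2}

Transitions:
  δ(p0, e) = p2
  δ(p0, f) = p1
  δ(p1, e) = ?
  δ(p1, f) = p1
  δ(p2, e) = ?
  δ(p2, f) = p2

From the language and accept set, identify what each state tracks — p0: no input read; p1: started with f (dead); p2: started with e.
Each missing δ(q, a) is the state matching the new tracked value after reading a.
δ(p1, e) = p1; δ(p2, e) = p2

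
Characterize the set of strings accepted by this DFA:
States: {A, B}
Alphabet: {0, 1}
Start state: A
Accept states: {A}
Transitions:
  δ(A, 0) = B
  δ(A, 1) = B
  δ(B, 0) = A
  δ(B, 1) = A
Testing a few strings:
  '01' → accept
  '111' → reject
  '100' → reject
  '10' → accept
State roles: A=even length so far; B=odd length so far
All binary strings of even length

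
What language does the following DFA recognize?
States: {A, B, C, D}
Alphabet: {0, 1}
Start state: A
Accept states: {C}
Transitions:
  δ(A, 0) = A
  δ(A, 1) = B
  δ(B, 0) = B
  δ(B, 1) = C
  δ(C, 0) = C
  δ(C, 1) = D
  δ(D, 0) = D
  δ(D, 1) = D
Testing a few strings:
  '0001' → reject
  '100' → reject
  '001' → reject
  '1' → reject
State roles: A=zero 1's; B=one 1; C=two 1's; D=≥ three 1's (dead)
All binary strings containing exactly two 1's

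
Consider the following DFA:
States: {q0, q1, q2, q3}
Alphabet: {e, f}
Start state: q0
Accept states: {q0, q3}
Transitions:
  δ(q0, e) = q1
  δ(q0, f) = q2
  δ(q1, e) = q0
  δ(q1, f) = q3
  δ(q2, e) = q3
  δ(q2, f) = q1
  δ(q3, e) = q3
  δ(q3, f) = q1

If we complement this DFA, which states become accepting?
Complement accept states = All states \ Original accept states
= {q0, q1, q2, q3} \ {q0, q3}
{q1, q2}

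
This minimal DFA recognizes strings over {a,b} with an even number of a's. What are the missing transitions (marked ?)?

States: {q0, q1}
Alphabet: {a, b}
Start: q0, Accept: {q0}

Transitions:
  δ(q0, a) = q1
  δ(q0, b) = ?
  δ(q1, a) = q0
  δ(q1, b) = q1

From the language and accept set, identify what each state tracks — q0: even number of a's so far; q1: odd number of a's so far.
Each missing δ(q, a) is the state matching the new tracked value after reading a.
δ(q0, b) = q0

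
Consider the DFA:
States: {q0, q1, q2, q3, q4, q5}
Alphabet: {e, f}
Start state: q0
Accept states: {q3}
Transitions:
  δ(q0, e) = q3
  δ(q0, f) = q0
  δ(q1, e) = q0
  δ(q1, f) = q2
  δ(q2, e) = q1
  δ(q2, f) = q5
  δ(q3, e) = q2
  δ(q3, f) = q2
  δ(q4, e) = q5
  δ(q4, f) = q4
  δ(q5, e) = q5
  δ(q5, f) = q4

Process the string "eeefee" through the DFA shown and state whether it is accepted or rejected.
Processing string "eeefee":
  q0 --e--> q3
  q3 --e--> q2
  q2 --e--> q1
  q1 --f--> q2
  q2 --e--> q1
  q1 --e--> q0
Final state: q0
Accept states: {q3}
No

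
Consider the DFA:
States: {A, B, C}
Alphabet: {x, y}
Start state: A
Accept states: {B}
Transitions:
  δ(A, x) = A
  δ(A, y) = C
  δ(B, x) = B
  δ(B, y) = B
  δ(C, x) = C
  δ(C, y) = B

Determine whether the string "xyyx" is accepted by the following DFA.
Processing string "xyyx":
  A --x--> A
  A --y--> C
  C --y--> B
  B --x--> B
Final state: B
Accept states: {B}
Yes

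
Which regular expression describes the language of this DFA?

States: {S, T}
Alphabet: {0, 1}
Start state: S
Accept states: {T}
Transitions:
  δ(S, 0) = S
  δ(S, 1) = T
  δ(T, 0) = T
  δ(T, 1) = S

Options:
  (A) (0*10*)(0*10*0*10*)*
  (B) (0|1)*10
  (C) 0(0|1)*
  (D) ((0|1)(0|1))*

Check each option against the DFA on short strings; one disagreement eliminates an option:
  (A) (0*10*)(0*10*0*10*)*: agrees with the DFA on every string of length ≤ 6
  (B) (0|1)*10: on '1' the DFA goes S → T and accepts (T ∈ Accept), but the regex does not match it → eliminate
  (C) 0(0|1)*: on '0' the DFA goes S → S and rejects (S ∉ Accept), but the regex matches it → eliminate
  (D) ((0|1)(0|1))*: on ε the DFA stays in S and rejects (S ∉ Accept), but the regex matches it → eliminate
Only (A) is consistent with the DFA.
(A) (0*10*)(0*10*0*10*)*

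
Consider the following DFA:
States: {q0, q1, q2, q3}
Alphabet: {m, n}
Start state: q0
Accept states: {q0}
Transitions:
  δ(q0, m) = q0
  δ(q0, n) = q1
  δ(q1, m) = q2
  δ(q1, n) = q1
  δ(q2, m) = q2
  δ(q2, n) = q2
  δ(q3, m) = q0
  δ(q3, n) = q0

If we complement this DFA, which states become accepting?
Complement accept states = All states \ Original accept states
= {q0, q1, q2, q3} \ {q0}
{q1, q2, q3}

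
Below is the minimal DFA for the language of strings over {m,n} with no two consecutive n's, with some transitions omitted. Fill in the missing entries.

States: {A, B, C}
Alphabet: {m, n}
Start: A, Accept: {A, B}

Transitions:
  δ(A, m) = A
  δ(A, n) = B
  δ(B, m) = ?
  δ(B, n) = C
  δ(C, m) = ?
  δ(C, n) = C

From the language and accept set, identify what each state tracks — A: last symbol not n (ok); B: last symbol n (ok); C: saw nn (dead).
Each missing δ(q, a) is the state matching the new tracked value after reading a.
δ(B, m) = A; δ(C, m) = C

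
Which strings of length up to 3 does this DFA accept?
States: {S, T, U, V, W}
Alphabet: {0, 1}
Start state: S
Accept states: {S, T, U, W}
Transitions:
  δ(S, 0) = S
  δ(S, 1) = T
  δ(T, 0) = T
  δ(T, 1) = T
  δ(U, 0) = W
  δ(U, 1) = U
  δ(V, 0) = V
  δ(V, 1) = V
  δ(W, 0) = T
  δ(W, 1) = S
ε, 0, 1, 00, 01, 10, 11, 000, 001, 010, 011, 100, 101, 110, 111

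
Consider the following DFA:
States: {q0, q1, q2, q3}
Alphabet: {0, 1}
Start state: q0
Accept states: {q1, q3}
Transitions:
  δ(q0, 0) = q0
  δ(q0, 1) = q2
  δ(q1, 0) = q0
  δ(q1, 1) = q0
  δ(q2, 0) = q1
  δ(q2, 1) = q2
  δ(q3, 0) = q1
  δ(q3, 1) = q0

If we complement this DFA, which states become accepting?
Complement accept states = All states \ Original accept states
= {q0, q1, q2, q3} \ {q1, q3}
{q0, q2}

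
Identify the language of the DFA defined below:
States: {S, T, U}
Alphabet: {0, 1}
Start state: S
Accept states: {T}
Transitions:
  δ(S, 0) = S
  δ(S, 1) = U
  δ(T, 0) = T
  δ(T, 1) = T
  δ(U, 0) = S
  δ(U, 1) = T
Testing a few strings:
  '00' → reject
  '100' → reject
  '0' → reject
  '10' → reject
State roles: S=no progress toward 11; T=substring 11 seen; U=one trailing 1
All binary strings containing the substring 11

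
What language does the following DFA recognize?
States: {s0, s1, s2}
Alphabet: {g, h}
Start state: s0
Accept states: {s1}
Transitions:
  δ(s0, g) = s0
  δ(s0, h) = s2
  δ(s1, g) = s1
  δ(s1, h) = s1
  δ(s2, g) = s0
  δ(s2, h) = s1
Testing a few strings:
  'hghh' → accept
  'hg' → reject
  'h' → reject
  'g' → reject
State roles: s0=no progress toward hh; s1=substring hh seen; s2=one trailing h
All strings over {g,h} containing the substring hh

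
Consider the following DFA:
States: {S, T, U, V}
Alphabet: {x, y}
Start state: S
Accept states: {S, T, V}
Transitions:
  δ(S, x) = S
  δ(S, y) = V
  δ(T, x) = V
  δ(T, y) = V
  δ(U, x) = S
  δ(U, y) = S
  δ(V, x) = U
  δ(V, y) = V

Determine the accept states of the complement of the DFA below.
Complement accept states = All states \ Original accept states
= {S, T, U, V} \ {S, T, V}
{U}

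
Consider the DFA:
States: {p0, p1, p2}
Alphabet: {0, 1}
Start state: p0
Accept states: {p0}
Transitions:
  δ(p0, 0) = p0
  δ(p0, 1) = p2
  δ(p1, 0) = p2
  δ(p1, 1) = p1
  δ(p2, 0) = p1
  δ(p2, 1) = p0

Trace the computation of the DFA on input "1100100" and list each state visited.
read '1': p0 → p2
  read '1': p2 → p0
  read '0': p0 → p0
  read '0': p0 → p0
  read '1': p0 → p2
  read '0': p2 → p1
  read '0': p1 → p2
p0 -> p2 -> p0 -> p0 -> p0 -> p2 -> p1 -> p2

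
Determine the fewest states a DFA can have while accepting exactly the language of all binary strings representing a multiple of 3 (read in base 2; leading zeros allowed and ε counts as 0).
By Myhill–Nerode, count the distinguishable equivalence classes: three classes — residue of the binary value mod 3.
3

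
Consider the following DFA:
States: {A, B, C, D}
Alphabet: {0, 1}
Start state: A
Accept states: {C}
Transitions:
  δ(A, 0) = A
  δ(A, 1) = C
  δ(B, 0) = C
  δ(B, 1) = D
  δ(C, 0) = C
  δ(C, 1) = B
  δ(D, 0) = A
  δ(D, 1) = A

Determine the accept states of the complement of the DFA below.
Complement accept states = All states \ Original accept states
= {A, B, C, D} \ {C}
{A, B, D}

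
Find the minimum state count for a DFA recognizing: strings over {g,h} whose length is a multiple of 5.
By Myhill–Nerode, count the distinguishable equivalence classes: 5 classes — one per residue of the length mod 5; class i is distinguished from class j by any string of length (5 − i) mod 5.
5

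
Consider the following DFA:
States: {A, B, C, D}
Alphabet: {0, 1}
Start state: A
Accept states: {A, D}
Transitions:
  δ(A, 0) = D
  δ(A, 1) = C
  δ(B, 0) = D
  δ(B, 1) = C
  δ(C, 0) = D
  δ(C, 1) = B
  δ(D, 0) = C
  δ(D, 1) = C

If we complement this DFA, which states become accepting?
Complement accept states = All states \ Original accept states
= {A, B, C, D} \ {A, D}
{B, C}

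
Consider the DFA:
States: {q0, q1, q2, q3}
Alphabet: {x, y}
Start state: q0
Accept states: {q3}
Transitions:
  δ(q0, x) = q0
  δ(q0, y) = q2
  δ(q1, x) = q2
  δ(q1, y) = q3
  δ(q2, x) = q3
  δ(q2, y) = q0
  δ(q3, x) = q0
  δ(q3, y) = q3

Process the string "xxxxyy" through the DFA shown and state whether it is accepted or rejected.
Processing string "xxxxyy":
  q0 --x--> q0
  q0 --x--> q0
  q0 --x--> q0
  q0 --x--> q0
  q0 --y--> q2
  q2 --y--> q0
Final state: q0
Accept states: {q3}
No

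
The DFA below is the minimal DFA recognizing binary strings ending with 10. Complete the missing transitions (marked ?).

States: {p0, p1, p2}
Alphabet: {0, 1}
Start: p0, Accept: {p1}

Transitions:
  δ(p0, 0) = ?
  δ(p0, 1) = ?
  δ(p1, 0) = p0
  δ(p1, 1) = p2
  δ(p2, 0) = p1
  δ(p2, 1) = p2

From the language and accept set, identify what each state tracks — p0: no suffix match; p1: suffix is 10; p2: one trailing 1.
Each missing δ(q, a) is the state matching the new tracked value after reading a.
δ(p0, 0) = p0; δ(p0, 1) = p2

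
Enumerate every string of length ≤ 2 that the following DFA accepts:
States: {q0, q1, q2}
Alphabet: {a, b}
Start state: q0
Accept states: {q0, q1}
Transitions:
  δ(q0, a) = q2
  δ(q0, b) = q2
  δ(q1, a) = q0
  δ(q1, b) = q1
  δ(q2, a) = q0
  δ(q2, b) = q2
ε, aa, ba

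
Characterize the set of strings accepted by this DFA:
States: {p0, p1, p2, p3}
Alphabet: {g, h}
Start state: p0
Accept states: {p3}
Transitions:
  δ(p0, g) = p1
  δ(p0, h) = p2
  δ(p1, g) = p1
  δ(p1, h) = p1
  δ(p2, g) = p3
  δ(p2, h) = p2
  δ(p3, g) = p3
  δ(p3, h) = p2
Testing a few strings:
  'g' → reject
  'hgh' → reject
  'hhgg' → accept
  'hhh' → reject
State roles: p0=no input read; p1=started with g (dead); p2=started with h, last symbol h; p3=started with h, last symbol g
All strings over {g,h} that start with h and end with g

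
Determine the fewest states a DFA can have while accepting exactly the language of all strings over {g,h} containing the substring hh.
By Myhill–Nerode, count the distinguishable equivalence classes: three classes — no progress / one trailing h / hh seen.
3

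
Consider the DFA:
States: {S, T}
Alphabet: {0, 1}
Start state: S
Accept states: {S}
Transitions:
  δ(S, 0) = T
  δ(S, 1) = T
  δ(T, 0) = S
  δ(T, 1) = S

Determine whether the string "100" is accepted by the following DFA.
Processing string "100":
  S --1--> T
  T --0--> S
  S --0--> T
Final state: T
Accept states: {S}
No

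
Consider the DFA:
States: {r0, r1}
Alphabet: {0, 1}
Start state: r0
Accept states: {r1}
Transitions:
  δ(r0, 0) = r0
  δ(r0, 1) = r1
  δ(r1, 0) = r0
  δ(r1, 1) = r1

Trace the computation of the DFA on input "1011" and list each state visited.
read '1': r0 → r1
  read '0': r1 → r0
  read '1': r0 → r1
  read '1': r1 → r1
r0 -> r1 -> r0 -> r1 -> r1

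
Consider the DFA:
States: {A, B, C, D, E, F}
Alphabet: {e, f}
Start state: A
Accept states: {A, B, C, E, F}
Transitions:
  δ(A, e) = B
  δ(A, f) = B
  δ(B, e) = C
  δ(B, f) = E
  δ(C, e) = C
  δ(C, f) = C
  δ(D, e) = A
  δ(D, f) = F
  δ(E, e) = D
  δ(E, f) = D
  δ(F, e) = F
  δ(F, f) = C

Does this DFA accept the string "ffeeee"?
Processing string "ffeeee":
  A --f--> B
  B --f--> E
  E --e--> D
  D --e--> A
  A --e--> B
  B --e--> C
Final state: C
Accept states: {A, B, C, E, F}
Yes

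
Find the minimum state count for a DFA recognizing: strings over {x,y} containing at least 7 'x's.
By Myhill–Nerode, count the distinguishable equivalence classes: 8 classes — having seen 0, 1, …, 6, or ≥7 copies of 'x'; any two classes i < j (j ≤ 7) are distinguished by the string x^(7−j), which takes class j to 7 copies (accepted) but leaves class i below 7 (rejected).
8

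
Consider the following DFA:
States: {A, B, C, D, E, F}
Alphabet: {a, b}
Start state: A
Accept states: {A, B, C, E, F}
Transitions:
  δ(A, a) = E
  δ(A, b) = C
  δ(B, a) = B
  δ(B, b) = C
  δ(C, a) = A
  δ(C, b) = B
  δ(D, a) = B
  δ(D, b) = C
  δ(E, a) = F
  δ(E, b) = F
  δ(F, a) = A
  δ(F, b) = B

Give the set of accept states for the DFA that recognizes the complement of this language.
Complement accept states = All states \ Original accept states
= {A, B, C, D, E, F} \ {A, B, C, E, F}
{D}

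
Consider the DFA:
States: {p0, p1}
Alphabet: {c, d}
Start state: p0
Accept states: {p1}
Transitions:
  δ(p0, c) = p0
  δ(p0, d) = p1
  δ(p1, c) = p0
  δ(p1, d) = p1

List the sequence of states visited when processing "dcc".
read 'd': p0 → p1
  read 'c': p1 → p0
  read 'c': p0 → p0
p0 -> p1 -> p0 -> p0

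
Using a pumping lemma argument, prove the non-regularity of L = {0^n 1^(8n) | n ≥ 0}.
Assume L is regular with pumping length p. Idea: pumping the 0-block breaks the 1:8 ratio.
Choose s = 0^p 1^(8p) (length 9p ≥ p). By the pumping lemma, s = xyz with |xy| ≤ p, |y| > 0, so y = 0^k with k ≥ 1. Then xy²z = 0^(p+k) 1^(8p). For this to be in L we would need 8p = 8(p+k), i.e. 8k = 0, contradicting k ≥ 1. So xy²z ∉ L.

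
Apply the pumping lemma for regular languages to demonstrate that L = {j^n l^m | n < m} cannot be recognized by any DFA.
Assume L is regular with pumping length p. Idea: pumping up the j-block makes the j-count reach the l-count.
Choose s = j^p l^(p+1) ∈ L. By the pumping lemma, s = xyz with |xy| ≤ p, |y| > 0, so y = j^k with k ≥ 1. Then xy²z = j^(p+k) l^(p+1). Since p+k ≥ p+1, the number of j's is no longer strictly less than the number of l's, so xy²z ∉ L.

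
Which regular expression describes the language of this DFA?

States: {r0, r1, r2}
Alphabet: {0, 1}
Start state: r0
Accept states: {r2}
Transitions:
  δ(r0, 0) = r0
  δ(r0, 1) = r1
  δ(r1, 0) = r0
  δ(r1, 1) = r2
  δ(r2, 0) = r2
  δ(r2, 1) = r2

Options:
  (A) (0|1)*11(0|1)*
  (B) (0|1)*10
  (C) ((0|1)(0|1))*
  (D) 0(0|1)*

Check each option against the DFA on short strings; one disagreement eliminates an option:
  (A) (0|1)*11(0|1)*: agrees with the DFA on every string of length ≤ 6
  (B) (0|1)*10: on '10' the DFA goes r0 → r1 → r0 and rejects (r0 ∉ Accept), but the regex matches it → eliminate
  (C) ((0|1)(0|1))*: on ε the DFA stays in r0 and rejects (r0 ∉ Accept), but the regex matches it → eliminate
  (D) 0(0|1)*: on '0' the DFA goes r0 → r0 and rejects (r0 ∉ Accept), but the regex matches it → eliminate
Only (A) is consistent with the DFA.
(A) (0|1)*11(0|1)*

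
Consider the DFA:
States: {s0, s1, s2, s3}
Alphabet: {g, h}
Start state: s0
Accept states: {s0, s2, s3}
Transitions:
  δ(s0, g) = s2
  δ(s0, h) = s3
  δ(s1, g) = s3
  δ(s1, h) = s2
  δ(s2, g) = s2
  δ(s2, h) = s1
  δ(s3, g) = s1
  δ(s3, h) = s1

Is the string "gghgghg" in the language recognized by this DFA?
Processing string "gghgghg":
  s0 --g--> s2
  s2 --g--> s2
  s2 --h--> s1
  s1 --g--> s3
  s3 --g--> s1
  s1 --h--> s2
  s2 --g--> s2
Final state: s2
Accept states: {s0, s2, s3}
Yes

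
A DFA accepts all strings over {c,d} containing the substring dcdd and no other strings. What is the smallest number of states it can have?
By Myhill–Nerode, count the distinguishable equivalence classes: 5 classes — one per longest suffix of the input that is a prefix of 'dcdd' (lengths 0 through 3), plus an absorbing 'already seen dcdd' class.
5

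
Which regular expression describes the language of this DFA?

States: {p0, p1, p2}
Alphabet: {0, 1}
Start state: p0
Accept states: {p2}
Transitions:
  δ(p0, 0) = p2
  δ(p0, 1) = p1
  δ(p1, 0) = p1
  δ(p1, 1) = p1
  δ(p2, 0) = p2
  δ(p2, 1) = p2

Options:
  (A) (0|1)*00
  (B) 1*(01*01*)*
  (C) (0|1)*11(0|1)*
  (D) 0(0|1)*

Check each option against the DFA on short strings; one disagreement eliminates an option:
  (A) (0|1)*00: on '0' the DFA goes p0 → p2 and accepts (p2 ∈ Accept), but the regex does not match it → eliminate
  (B) 1*(01*01*)*: on ε the DFA stays in p0 and rejects (p0 ∉ Accept), but the regex matches it → eliminate
  (C) (0|1)*11(0|1)*: on '0' the DFA goes p0 → p2 and accepts (p2 ∈ Accept), but the regex does not match it → eliminate
  (D) 0(0|1)*: agrees with the DFA on every string of length ≤ 6
Only (D) is consistent with the DFA.
(D) 0(0|1)*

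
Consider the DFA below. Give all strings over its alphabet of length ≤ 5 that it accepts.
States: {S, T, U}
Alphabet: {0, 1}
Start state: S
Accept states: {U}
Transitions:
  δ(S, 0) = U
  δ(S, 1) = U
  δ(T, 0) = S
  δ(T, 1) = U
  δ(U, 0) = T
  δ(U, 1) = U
0, 1, 01, 11, 001, 011, 101, 111, 0000, 0001, 0011, 0101, 0111, 1000, 1001, 1011, 1101, 1111, 00001, 00011, 00101, 00111, 01000, 01001, 01011, 01101, 01111, 10001, 10011, 10101, 10111, 11000, 11001, 11011, 11101, 11111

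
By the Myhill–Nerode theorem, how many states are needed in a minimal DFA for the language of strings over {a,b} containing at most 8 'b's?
By Myhill–Nerode, count the distinguishable equivalence classes: 10 classes — having seen 0, 1, …, 8, or >8 copies of 'b'; counts 0 through 8 are accepting and >8 is dead.
10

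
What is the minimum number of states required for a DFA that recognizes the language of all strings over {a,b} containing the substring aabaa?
By Myhill–Nerode, count the distinguishable equivalence classes: 6 classes — one per longest suffix of the input that is a prefix of 'aabaa' (lengths 0 through 4), plus an absorbing 'already seen aabaa' class.
6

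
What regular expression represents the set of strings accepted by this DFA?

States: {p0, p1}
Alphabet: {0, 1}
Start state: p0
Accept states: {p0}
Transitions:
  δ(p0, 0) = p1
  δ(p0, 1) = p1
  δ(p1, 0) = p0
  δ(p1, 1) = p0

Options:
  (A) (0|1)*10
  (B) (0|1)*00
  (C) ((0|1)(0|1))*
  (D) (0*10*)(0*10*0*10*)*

Check each option against the DFA on short strings; one disagreement eliminates an option:
  (A) (0|1)*10: on ε the DFA stays in p0 and accepts (p0 ∈ Accept), but the regex does not match it → eliminate
  (B) (0|1)*00: on ε the DFA stays in p0 and accepts (p0 ∈ Accept), but the regex does not match it → eliminate
  (C) ((0|1)(0|1))*: agrees with the DFA on every string of length ≤ 6
  (D) (0*10*)(0*10*0*10*)*: on ε the DFA stays in p0 and accepts (p0 ∈ Accept), but the regex does not match it → eliminate
Only (C) is consistent with the DFA.
(C) ((0|1)(0|1))*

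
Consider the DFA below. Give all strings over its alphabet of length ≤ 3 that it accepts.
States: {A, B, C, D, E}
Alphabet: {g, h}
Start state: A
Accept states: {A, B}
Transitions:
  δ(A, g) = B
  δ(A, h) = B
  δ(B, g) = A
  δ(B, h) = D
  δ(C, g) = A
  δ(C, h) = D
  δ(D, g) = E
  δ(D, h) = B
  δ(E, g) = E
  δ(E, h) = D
ε, g, h, gg, hg, ggg, ggh, ghh, hgg, hgh, hhh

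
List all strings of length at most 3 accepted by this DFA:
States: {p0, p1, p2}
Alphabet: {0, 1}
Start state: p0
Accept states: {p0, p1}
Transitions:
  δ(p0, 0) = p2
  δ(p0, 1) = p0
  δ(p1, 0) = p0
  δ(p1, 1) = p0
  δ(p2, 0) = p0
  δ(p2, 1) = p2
ε, 1, 00, 11, 001, 010, 100, 111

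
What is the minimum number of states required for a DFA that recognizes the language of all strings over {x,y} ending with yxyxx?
By Myhill–Nerode, count the distinguishable equivalence classes: 6 classes — one per longest suffix of the input that is a prefix of 'yxyxx' (lengths 0 through 5); only the length-5 class is accepting.
6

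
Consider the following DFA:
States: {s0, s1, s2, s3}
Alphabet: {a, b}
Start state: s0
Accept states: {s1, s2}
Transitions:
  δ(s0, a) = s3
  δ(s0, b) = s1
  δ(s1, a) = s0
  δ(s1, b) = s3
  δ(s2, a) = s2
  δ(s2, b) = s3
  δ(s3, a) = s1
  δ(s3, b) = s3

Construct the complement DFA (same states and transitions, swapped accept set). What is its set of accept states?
Complement accept states = All states \ Original accept states
= {s0, s1, s2, s3} \ {s1, s2}
{s0, s3}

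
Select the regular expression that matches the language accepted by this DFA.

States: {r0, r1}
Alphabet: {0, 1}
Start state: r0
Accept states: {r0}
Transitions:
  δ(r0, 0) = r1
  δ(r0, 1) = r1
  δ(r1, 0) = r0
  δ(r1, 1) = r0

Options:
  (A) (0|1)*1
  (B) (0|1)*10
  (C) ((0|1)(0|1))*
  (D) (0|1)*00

Check each option against the DFA on short strings; one disagreement eliminates an option:
  (A) (0|1)*1: on ε the DFA stays in r0 and accepts (r0 ∈ Accept), but the regex does not match it → eliminate
  (B) (0|1)*10: on ε the DFA stays in r0 and accepts (r0 ∈ Accept), but the regex does not match it → eliminate
  (C) ((0|1)(0|1))*: agrees with the DFA on every string of length ≤ 6
  (D) (0|1)*00: on ε the DFA stays in r0 and accepts (r0 ∈ Accept), but the regex does not match it → eliminate
Only (C) is consistent with the DFA.
(C) ((0|1)(0|1))*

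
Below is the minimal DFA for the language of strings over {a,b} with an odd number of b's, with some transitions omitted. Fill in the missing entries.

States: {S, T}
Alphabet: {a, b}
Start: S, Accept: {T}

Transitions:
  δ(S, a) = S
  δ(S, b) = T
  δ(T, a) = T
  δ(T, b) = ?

From the language and accept set, identify what each state tracks — S: even number of b's so far; T: odd number of b's so far.
Each missing δ(q, a) is the state matching the new tracked value after reading a.
δ(T, b) = S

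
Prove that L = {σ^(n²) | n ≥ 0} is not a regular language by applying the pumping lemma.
Assume L is regular with pumping length p. Idea: pumping adds a fixed amount, but gaps between consecutive squares grow.
Choose s = σ^(p²) (length p² ≥ p). By the pumping lemma, s = xyz with |xy| ≤ p, |y| > 0, so |y| = k with 1 ≤ k ≤ p. Then |xy²z| = p²+k. Since p² < p²+k ≤ p²+p < (p+1)², the length p²+k lies strictly between consecutive squares, so it is not a perfect square and xy²z ∉ L.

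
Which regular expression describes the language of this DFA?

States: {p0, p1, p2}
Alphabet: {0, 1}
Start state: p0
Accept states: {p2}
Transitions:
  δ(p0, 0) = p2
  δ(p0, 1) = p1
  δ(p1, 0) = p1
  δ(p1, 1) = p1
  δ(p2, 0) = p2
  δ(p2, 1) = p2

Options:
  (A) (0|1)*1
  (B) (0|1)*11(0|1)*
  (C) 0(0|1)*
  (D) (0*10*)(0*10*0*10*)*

Check each option against the DFA on short strings; one disagreement eliminates an option:
  (A) (0|1)*1: on '0' the DFA goes p0 → p2 and accepts (p2 ∈ Accept), but the regex does not match it → eliminate
  (B) (0|1)*11(0|1)*: on '0' the DFA goes p0 → p2 and accepts (p2 ∈ Accept), but the regex does not match it → eliminate
  (C) 0(0|1)*: agrees with the DFA on every string of length ≤ 6
  (D) (0*10*)(0*10*0*10*)*: on '0' the DFA goes p0 → p2 and accepts (p2 ∈ Accept), but the regex does not match it → eliminate
Only (C) is consistent with the DFA.
(C) 0(0|1)*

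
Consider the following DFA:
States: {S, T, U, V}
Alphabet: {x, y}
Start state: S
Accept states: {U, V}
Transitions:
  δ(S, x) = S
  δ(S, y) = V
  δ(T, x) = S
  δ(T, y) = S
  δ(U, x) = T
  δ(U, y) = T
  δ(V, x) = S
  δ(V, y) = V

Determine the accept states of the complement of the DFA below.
Complement accept states = All states \ Original accept states
= {S, T, U, V} \ {U, V}
{S, T}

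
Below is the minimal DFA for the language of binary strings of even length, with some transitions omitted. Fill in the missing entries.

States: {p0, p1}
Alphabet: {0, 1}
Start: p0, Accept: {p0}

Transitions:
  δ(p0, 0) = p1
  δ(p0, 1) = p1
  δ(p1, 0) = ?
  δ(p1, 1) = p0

From the language and accept set, identify what each state tracks — p0: even length so far; p1: odd length so far.
Each missing δ(q, a) is the state matching the new tracked value after reading a.
δ(p1, 0) = p0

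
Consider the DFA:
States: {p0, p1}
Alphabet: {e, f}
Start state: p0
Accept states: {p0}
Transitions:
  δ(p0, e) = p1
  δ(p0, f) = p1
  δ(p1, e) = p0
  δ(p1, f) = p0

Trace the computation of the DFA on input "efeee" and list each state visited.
read 'e': p0 → p1
  read 'f': p1 → p0
  read 'e': p0 → p1
  read 'e': p1 → p0
  read 'e': p0 → p1
p0 -> p1 -> p0 -> p1 -> p0 -> p1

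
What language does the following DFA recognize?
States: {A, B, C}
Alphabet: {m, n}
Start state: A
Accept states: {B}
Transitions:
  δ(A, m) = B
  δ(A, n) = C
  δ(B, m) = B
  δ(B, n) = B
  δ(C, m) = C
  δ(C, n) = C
Testing a few strings:
  'n' → reject
  'm' → accept
  'mn' → accept
  'mnm' → accept
State roles: A=no input read; B=started with m; C=started with n (dead)
All strings over {m,n} starting with m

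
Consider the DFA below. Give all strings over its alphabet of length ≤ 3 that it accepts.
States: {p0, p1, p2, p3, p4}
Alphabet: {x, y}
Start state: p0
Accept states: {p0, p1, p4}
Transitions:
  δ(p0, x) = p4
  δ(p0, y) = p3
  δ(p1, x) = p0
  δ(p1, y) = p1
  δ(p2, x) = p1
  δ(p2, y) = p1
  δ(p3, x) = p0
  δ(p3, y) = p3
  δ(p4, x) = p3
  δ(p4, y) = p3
ε, x, yx, xxx, xyx, yxx, yyx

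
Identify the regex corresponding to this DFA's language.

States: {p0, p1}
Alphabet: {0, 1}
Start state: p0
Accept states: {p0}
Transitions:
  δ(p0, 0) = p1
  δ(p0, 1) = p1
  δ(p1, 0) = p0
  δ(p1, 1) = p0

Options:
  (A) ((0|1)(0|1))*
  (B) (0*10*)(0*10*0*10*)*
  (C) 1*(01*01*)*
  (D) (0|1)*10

Check each option against the DFA on short strings; one disagreement eliminates an option:
  (A) ((0|1)(0|1))*: agrees with the DFA on every string of length ≤ 6
  (B) (0*10*)(0*10*0*10*)*: on ε the DFA stays in p0 and accepts (p0 ∈ Accept), but the regex does not match it → eliminate
  (C) 1*(01*01*)*: on '1' the DFA goes p0 → p1 and rejects (p1 ∉ Accept), but the regex matches it → eliminate
  (D) (0|1)*10: on ε the DFA stays in p0 and accepts (p0 ∈ Accept), but the regex does not match it → eliminate
Only (A) is consistent with the DFA.
(A) ((0|1)(0|1))*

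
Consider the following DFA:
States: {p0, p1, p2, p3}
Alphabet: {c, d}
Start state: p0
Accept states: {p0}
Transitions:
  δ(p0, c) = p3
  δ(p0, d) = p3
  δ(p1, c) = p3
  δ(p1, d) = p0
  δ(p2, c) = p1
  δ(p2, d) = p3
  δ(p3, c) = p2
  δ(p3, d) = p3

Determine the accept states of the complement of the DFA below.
Complement accept states = All states \ Original accept states
= {p0, p1, p2, p3} \ {p0}
{p1, p2, p3}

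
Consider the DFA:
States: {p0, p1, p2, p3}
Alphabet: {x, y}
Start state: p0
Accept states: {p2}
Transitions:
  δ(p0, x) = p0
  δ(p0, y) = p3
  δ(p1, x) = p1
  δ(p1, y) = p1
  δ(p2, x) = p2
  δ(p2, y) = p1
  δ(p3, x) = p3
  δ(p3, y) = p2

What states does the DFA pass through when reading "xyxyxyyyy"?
read 'x': p0 → p0
  read 'y': p0 → p3
  read 'x': p3 → p3
  read 'y': p3 → p2
  read 'x': p2 → p2
  read 'y': p2 → p1
  read 'y': p1 → p1
  read 'y': p1 → p1
  read 'y': p1 → p1
p0 -> p0 -> p3 -> p3 -> p2 -> p2 -> p1 -> p1 -> p1 -> p1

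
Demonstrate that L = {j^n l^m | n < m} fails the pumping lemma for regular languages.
Assume L is regular with pumping length p. Idea: pumping up the j-block makes the j-count reach the l-count.
Choose s = j^p l^(p+1) ∈ L. By the pumping lemma, s = xyz with |xy| ≤ p, |y| > 0, so y = j^k with k ≥ 1. Then xy²z = j^(p+k) l^(p+1). Since p+k ≥ p+1, the number of j's is no longer strictly less than the number of l's, so xy²z ∉ L.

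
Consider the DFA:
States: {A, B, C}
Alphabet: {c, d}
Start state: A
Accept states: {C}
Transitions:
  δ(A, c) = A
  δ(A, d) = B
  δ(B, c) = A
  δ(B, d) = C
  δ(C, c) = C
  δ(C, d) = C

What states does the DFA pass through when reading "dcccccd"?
read 'd': A → B
  read 'c': B → A
  read 'c': A → A
  read 'c': A → A
  read 'c': A → A
  read 'c': A → A
  read 'd': A → B
A -> B -> A -> A -> A -> A -> A -> B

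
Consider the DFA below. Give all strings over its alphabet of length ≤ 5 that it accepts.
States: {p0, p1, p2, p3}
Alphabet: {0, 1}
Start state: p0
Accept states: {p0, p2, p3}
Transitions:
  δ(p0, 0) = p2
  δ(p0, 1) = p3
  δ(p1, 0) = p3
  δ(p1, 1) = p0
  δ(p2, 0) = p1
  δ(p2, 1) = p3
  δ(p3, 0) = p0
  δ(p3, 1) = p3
ε, 0, 1, 01, 10, 11, 000, 001, 010, 011, 100, 101, 110, 111, 0000, 0001, 0010, 0011, 0100, 0101, 0110, 0111, 1001, 1010, 1011, 1100, 1101, 1110, 1111, 00000, 00001, 00010, 00011, 00101, 00110, 00111, 01001, 01010, 01011, 01100, 01101, 01110, 01111, 10000, 10001, 10010, 10011, 10100, 10101, 10110, 10111, 11001, 11010, 11011, 11100, 11101, 11110, 11111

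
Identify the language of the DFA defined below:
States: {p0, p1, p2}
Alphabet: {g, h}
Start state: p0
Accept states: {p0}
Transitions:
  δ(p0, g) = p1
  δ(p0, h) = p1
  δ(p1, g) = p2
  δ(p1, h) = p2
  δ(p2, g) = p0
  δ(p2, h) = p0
Testing a few strings:
  'hh' → reject
  'hgh' → accept
  'ggg' → accept
  'h' → reject
State roles: p0=length ≡ 0 (mod 3); p1=length ≡ 1 (mod 3); p2=length ≡ 2 (mod 3)
All strings over {g,h} whose length is a multiple of 3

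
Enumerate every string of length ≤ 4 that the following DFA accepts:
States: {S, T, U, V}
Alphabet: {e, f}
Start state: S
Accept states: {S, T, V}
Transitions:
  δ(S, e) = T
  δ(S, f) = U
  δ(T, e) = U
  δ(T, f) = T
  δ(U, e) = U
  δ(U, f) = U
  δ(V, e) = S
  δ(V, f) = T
ε, e, ef, eff, efff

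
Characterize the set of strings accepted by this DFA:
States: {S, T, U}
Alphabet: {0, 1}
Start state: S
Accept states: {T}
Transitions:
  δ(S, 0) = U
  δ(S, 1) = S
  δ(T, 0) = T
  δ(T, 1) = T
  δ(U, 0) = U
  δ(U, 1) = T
Testing a few strings:
  '0' → reject
  '100' → reject
  '11' → reject
  '01' → accept
State roles: S=no 0 seen yet; T=substring 01 seen; U=seen a 0, waiting for 1
All binary strings containing the substring 01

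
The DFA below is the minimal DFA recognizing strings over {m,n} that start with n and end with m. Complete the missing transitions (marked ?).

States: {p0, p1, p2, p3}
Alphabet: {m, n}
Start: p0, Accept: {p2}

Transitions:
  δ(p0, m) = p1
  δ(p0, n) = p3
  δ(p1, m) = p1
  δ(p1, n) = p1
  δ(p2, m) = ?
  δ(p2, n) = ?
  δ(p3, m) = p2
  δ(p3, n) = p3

From the language and accept set, identify what each state tracks — p0: no input read; p1: started with m (dead); p2: started with n, last symbol m; p3: started with n, last symbol n.
Each missing δ(q, a) is the state matching the new tracked value after reading a.
δ(p2, m) = p2; δ(p2, n) = p3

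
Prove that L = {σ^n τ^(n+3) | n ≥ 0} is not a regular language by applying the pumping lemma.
Assume L is regular with pumping length p. Idea: pumping the σ-block breaks the fixed offset of 3.
Choose s = σ^p τ^(p+3) ∈ L. By the pumping lemma, s = xyz with |xy| ≤ p, |y| > 0, so y = σ^k with k ≥ 1. Then xy²z = σ^(p+k) τ^(p+3). For this to be in L we would need p+3 = (p+k)+3, i.e. k = 0, contradicting k ≥ 1. So xy²z ∉ L.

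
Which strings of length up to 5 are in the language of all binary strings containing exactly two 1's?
11, 011, 101, 110, 0011, 0101, 0110, 1001, 1010, 1100, 00011, 00101, 00110, 01001, 01010, 01100, 10001, 10010, 10100, 11000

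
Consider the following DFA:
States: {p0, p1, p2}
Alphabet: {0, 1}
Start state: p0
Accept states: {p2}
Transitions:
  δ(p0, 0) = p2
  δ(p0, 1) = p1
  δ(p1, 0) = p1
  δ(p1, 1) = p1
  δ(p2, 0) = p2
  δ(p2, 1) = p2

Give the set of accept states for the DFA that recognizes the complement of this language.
Complement accept states = All states \ Original accept states
= {p0, p1, p2} \ {p2}
{p0, p1}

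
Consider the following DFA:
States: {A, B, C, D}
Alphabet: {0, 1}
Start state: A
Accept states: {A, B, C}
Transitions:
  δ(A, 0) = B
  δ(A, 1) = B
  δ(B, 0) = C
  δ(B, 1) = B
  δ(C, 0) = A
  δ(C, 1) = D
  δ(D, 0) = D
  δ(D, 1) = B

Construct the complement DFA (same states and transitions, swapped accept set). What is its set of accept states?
Complement accept states = All states \ Original accept states
= {A, B, C, D} \ {A, B, C}
{D}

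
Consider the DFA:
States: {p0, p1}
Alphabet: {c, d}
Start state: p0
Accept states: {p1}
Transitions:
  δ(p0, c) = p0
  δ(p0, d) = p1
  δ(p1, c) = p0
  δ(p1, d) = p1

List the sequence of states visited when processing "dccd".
read 'd': p0 → p1
  read 'c': p1 → p0
  read 'c': p0 → p0
  read 'd': p0 → p1
p0 -> p1 -> p0 -> p0 -> p1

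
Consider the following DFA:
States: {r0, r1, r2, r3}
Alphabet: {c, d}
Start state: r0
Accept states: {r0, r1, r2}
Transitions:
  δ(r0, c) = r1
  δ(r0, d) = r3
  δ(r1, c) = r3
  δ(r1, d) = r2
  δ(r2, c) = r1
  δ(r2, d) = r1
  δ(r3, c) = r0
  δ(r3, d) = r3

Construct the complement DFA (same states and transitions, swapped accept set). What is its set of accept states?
Complement accept states = All states \ Original accept states
= {r0, r1, r2, r3} \ {r0, r1, r2}
{r3}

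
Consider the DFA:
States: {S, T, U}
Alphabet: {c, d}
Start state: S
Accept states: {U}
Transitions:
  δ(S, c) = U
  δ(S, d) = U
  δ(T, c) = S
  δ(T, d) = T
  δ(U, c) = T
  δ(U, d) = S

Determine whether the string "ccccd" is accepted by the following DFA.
Processing string "ccccd":
  S --c--> U
  U --c--> T
  T --c--> S
  S --c--> U
  U --d--> S
Final state: S
Accept states: {U}
No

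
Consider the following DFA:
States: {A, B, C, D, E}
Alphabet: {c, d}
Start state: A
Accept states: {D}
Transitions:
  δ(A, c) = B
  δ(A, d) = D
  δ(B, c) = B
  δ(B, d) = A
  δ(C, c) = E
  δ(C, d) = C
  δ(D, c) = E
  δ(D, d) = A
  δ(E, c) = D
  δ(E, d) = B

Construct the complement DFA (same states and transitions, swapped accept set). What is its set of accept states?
Complement accept states = All states \ Original accept states
= {A, B, C, D, E} \ {D}
{A, B, C, E}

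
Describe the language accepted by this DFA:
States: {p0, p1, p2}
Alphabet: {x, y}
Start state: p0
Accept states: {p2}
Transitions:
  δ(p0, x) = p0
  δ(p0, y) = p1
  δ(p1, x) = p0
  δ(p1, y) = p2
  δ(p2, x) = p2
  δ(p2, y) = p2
Testing a few strings:
  'xxy' → reject
  'xxxy' → reject
  'yyyx' → accept
  'x' → reject
State roles: p0=no progress toward yy; p1=one trailing y; p2=substring yy seen
All strings over {x,y} containing the substring yy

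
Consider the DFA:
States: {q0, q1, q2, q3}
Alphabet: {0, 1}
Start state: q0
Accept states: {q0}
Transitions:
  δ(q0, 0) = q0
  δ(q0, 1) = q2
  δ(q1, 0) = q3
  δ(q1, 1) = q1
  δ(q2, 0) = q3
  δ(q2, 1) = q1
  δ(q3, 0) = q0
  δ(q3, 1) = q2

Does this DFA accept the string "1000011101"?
Processing string "1000011101":
  q0 --1--> q2
  q2 --0--> q3
  q3 --0--> q0
  q0 --0--> q0
  q0 --0--> q0
  q0 --1--> q2
  q2 --1--> q1
  q1 --1--> q1
  q1 --0--> q3
  q3 --1--> q2
Final state: q2
Accept states: {q0}
No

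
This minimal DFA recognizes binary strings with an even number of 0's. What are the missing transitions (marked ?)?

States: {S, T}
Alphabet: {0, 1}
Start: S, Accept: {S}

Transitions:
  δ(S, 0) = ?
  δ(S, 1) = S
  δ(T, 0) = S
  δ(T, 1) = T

From the language and accept set, identify what each state tracks — S: even number of 0's so far; T: odd number of 0's so far.
Each missing δ(q, a) is the state matching the new tracked value after reading a.
δ(S, 0) = T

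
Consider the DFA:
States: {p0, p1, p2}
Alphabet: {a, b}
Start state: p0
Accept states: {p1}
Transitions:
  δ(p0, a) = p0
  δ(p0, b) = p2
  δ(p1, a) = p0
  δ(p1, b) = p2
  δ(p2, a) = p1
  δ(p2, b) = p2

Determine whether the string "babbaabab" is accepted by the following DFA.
Processing string "babbaabab":
  p0 --b--> p2
  p2 --a--> p1
  p1 --b--> p2
  p2 --b--> p2
  p2 --a--> p1
  p1 --a--> p0
  p0 --b--> p2
  p2 --a--> p1
  p1 --b--> p2
Final state: p2
Accept states: {p1}
No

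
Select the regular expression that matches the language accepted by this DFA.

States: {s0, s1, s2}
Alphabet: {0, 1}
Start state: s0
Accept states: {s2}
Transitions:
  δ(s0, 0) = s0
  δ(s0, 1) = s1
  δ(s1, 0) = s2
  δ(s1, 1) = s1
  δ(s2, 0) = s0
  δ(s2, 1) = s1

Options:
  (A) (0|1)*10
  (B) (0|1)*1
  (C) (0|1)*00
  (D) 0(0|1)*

Check each option against the DFA on short strings; one disagreement eliminates an option:
  (A) (0|1)*10: agrees with the DFA on every string of length ≤ 6
  (B) (0|1)*1: on '1' the DFA goes s0 → s1 and rejects (s1 ∉ Accept), but the regex matches it → eliminate
  (C) (0|1)*00: on '00' the DFA goes s0 → s0 → s0 and rejects (s0 ∉ Accept), but the regex matches it → eliminate
  (D) 0(0|1)*: on '0' the DFA goes s0 → s0 and rejects (s0 ∉ Accept), but the regex matches it → eliminate
Only (A) is consistent with the DFA.
(A) (0|1)*10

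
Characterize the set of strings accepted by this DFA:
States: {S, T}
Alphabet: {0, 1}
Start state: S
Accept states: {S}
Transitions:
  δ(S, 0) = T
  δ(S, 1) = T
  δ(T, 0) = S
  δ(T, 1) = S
Testing a few strings:
  '000' → reject
  '010' → reject
  '101' → reject
  '1' → reject
State roles: S=even length so far; T=odd length so far
All binary strings of even length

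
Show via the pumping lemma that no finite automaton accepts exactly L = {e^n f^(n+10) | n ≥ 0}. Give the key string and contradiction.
Assume L is regular with pumping length p. Idea: pumping the e-block breaks the fixed offset of 10.
Choose s = e^p f^(p+10) ∈ L. By the pumping lemma, s = xyz with |xy| ≤ p, |y| > 0, so y = e^k with k ≥ 1. Then xy²z = e^(p+k) f^(p+10). For this to be in L we would need p+10 = (p+k)+10, i.e. k = 0, contradicting k ≥ 1. So xy²z ∉ L.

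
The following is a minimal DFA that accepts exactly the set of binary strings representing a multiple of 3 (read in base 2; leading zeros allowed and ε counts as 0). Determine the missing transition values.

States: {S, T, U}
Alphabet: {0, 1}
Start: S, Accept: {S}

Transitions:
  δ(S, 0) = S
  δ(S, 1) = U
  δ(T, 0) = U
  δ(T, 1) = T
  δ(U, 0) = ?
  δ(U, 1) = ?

From the language and accept set, identify what each state tracks — S: value ≡ 0 (mod 3); T: value ≡ 2 (mod 3); U: value ≡ 1 (mod 3).
Each missing δ(q, a) is the state matching the new tracked value after reading a.
δ(U, 0) = T; δ(U, 1) = S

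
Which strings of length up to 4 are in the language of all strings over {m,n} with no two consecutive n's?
ε, m, n, mm, mn, nm, mmm, mmn, mnm, nmm, nmn, mmmm, mmmn, mmnm, mnmm, mnmn, nmmm, nmmn, nmnm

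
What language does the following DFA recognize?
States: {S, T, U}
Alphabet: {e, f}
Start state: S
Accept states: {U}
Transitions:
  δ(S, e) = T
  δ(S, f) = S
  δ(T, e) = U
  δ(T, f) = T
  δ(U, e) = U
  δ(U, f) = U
Testing a few strings:
  'fe' → reject
  'efe' → accept
  'fef' → reject
  'ffe' → reject
State roles: S=zero e's seen; T=one e seen; U=≥ two e's seen
All strings over {e,f} containing at least two e's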